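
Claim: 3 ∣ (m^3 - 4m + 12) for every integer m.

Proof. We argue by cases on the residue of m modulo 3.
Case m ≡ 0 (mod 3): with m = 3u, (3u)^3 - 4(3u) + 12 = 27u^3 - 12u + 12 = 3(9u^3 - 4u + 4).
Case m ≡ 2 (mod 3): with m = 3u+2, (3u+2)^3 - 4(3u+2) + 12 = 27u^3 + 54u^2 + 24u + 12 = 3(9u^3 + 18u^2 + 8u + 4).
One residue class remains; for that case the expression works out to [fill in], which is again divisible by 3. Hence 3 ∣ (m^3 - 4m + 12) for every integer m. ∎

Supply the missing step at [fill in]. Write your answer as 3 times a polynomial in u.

Only m ≡ 1 (mod 3) is unaccounted for. Put m = 3u+1:
(3u+1)^3 - 4(3u+1) + 12 expands to 27u^3 + 27u^2 - 3u + 9,
and factoring out 3 leaves 3(9u^3 + 9u^2 - u + 3).

3(9u^3 + 9u^2 - u + 3)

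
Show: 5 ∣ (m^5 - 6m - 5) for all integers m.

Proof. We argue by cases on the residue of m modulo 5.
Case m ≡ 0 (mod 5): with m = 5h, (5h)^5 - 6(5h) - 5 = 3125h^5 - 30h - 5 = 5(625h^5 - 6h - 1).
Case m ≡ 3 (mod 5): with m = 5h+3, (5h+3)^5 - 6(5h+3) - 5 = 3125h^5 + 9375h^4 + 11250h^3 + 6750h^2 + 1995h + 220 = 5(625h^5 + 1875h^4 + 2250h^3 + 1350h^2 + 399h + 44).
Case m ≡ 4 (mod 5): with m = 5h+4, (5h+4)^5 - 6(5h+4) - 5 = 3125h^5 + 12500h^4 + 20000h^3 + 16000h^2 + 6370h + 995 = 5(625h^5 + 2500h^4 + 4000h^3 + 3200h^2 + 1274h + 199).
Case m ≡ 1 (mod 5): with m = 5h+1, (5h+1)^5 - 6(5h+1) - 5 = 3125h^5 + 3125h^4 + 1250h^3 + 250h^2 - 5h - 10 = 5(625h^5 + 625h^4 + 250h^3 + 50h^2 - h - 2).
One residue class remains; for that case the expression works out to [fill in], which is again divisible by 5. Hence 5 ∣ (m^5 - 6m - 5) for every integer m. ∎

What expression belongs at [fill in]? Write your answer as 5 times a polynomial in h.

The residues treated are {0, 3, 4, 1}, so the missing case is m ≡ 2 (mod 5); write m = 5h+2.
Then (5h+2)^5 - 6(5h+2) - 5 = 3125h^5 + 6250h^4 + 5000h^3 + 2000h^2 + 370h + 15 = 5(625h^5 + 1250h^4 + 1000h^3 + 400h^2 + 74h + 3).

5(625h^5 + 1250h^4 + 1000h^3 + 400h^2 + 74h + 3)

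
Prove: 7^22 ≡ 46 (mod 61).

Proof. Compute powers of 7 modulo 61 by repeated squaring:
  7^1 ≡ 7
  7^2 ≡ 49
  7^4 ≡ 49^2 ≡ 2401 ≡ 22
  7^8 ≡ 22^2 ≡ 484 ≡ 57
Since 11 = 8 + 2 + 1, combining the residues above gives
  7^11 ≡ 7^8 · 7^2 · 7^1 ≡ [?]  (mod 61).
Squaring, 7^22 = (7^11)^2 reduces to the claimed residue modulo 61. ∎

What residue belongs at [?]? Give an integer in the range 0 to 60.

Multiply the listed residues: 57 · 49 · 7 = 2793 → 19551.
Reducing modulo 61: 19551 = 320·61 + 31, so 7^11 ≡ 31.

31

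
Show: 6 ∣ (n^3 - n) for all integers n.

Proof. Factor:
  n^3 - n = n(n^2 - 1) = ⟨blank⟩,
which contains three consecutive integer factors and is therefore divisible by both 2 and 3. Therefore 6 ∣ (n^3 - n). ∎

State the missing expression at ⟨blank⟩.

n(n^2 - 1) = n(n - 1)(n + 1) = (n - 1)n(n + 1).
These three factors are consecutive integers, so their product is divisible by 6.

(n - 1)n(n + 1)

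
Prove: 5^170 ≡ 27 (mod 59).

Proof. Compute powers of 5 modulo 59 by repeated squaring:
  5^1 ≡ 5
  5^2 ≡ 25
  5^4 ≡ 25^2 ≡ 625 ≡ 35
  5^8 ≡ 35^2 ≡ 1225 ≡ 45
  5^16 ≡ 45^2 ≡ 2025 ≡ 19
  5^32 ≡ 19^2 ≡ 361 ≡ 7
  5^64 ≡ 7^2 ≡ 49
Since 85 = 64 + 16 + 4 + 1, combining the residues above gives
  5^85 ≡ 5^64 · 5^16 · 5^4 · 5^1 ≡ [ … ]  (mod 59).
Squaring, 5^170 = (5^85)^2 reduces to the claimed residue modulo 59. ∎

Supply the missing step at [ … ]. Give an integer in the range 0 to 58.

5^64 · 5^16 · 5^4 · 5^1 ≡ 49 · 19 · 35 · 5 = 162925.
162925 mod 59 = 26, so 5^85 ≡ 26 (mod 59).

26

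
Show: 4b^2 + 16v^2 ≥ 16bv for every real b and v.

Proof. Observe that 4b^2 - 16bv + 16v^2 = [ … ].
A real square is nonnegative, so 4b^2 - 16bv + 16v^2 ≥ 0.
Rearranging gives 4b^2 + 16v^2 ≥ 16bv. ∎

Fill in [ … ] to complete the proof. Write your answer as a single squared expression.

The leading and trailing coefficients are 2^2 and 4^2, and 16 = 2·2·4, so the trinomial is (2b - 4v)^2.
Hence 4b^2 - 16bv + 16v^2 ≥ 0.

(2b - 4v)^2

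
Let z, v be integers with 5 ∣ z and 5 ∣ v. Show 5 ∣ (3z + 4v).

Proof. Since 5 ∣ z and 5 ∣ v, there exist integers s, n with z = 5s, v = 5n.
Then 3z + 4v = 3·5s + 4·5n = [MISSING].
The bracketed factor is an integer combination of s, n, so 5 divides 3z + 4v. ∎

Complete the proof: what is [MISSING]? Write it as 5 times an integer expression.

Pull the common 5 out of every term: 3·5s + 4·5n = 5(4n + 3s).
4n + 3s is an integer, which exhibits the divisibility.

5(4n + 3s)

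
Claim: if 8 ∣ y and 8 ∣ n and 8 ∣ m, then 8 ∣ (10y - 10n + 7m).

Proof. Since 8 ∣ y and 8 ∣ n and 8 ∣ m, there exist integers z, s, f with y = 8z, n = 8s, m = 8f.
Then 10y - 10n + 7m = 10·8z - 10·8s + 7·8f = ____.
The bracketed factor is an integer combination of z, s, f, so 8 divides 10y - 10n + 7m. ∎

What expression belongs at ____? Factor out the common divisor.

Each term has a factor of 8: 10·8z - 10·8s + 7·8f = 8·(7f - 10s + 10z).
Since 7f - 10s + 10z is an integer, 8 ∣ (10y - 10n + 7m).

8(7f - 10s + 10z)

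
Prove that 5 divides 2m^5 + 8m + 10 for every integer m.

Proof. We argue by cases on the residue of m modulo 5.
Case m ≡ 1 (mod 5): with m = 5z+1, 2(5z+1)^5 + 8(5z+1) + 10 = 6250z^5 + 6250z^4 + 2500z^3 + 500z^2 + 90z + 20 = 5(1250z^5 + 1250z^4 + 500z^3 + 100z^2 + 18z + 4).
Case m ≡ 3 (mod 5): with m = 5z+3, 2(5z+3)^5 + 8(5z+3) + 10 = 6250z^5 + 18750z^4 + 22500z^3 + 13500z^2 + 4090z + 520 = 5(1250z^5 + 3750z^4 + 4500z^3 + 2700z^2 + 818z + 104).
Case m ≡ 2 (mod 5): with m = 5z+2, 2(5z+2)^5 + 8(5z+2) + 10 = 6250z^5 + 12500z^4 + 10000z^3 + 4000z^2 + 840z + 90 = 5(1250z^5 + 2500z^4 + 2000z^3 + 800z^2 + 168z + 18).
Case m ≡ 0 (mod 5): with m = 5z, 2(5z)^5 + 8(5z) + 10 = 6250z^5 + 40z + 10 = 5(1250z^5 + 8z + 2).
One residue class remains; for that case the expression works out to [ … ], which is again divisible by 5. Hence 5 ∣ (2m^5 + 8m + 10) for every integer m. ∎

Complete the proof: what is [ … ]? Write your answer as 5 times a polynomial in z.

The residues treated are {1, 3, 2, 0}, so the missing case is m ≡ 4 (mod 5); write m = 5z+4.
Then 2(5z+4)^5 + 8(5z+4) + 10 = 6250z^5 + 25000z^4 + 40000z^3 + 32000z^2 + 12840z + 2090 = 5(1250z^5 + 5000z^4 + 8000z^3 + 6400z^2 + 2568z + 418).

5(1250z^5 + 5000z^4 + 8000z^3 + 6400z^2 + 2568z + 418)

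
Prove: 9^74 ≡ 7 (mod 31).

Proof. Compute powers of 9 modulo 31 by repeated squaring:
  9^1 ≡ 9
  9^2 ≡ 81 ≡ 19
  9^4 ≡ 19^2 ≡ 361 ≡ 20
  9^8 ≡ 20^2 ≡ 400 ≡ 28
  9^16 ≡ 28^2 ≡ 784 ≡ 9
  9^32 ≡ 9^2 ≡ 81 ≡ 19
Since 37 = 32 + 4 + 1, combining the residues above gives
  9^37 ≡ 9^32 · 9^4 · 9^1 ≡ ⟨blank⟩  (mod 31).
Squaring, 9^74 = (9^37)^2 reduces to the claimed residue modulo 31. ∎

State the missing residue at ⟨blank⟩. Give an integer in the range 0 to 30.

9^32 · 9^4 · 9^1 ≡ 19 · 20 · 9 = 3420.
3420 mod 31 = 10, so 9^37 ≡ 10 (mod 31).

10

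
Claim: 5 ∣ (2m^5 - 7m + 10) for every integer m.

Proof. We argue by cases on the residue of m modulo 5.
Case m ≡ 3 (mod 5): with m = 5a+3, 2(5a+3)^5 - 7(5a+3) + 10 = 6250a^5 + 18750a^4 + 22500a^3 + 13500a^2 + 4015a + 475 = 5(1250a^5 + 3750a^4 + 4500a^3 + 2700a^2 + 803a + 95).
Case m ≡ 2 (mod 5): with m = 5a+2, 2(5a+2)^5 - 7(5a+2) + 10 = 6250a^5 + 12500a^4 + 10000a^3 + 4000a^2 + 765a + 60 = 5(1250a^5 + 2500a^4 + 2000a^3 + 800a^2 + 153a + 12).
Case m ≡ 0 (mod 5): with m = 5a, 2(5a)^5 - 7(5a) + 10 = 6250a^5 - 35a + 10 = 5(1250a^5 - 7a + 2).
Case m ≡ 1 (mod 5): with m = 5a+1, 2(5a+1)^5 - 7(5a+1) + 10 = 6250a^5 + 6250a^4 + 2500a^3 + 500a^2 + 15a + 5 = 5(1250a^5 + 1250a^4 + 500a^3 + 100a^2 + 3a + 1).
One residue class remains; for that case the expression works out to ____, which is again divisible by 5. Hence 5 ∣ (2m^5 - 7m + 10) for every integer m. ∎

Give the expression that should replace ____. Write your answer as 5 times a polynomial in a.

5(1250a^5 + 5000a^4 + 8000a^3 + 6400a^2 + 2553a + 406)

Only m ≡ 4 (mod 5) is unaccounted for. Put m = 5a+4:
2(5a+4)^5 - 7(5a+4) + 10 expands to 6250a^5 + 25000a^4 + 40000a^3 + 32000a^2 + 12765a + 2030,
and factoring out 5 leaves 5(1250a^5 + 5000a^4 + 8000a^3 + 6400a^2 + 2553a + 406).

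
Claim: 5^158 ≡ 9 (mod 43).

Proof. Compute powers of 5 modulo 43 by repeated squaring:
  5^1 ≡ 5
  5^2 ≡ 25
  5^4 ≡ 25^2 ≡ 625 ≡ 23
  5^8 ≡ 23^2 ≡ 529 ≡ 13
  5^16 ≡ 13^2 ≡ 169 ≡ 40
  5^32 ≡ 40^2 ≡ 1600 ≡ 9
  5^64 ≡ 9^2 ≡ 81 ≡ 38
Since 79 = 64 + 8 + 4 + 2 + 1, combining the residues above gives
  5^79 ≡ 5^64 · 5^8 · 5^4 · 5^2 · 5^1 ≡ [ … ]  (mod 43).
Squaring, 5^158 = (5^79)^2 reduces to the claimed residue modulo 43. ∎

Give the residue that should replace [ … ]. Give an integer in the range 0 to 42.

3

5^64 · 5^8 · 5^4 · 5^2 · 5^1 ≡ 38 · 13 · 23 · 25 · 5 = 1420250.
1420250 mod 43 = 3, so 5^79 ≡ 3 (mod 43).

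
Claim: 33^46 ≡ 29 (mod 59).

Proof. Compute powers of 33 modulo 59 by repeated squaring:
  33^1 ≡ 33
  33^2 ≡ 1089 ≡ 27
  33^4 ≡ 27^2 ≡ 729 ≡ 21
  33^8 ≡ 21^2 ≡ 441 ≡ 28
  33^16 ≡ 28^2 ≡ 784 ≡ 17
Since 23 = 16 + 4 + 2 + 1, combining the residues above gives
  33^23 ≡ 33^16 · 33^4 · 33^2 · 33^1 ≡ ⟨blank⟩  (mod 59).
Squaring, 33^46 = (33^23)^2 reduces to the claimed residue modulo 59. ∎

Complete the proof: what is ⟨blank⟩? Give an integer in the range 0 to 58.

18

Multiply the listed residues: 17 · 21 · 27 · 33 = 357 → 9639 → 318087.
Reducing modulo 59: 318087 = 5391·59 + 18, so 33^23 ≡ 18.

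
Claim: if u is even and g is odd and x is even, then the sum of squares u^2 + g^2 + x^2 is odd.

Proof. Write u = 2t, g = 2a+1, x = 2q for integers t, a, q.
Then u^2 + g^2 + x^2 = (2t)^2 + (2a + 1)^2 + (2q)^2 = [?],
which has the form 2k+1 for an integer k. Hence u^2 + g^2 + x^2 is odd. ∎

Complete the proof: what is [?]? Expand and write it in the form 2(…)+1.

2(2a^2 + 2a + 2q^2 + 2t^2) + 1

Expanding: (2t)^2 + (2a + 1)^2 + (2q)^2 = 4a^2 + 4a + 4q^2 + 4t^2 + 1.
Every term except the constant is even, so this is 2(2a^2 + 2a + 2q^2 + 2t^2) + 1,
and 2a^2 + 2a + 2q^2 + 2t^2 ∈ ℤ gives the required form.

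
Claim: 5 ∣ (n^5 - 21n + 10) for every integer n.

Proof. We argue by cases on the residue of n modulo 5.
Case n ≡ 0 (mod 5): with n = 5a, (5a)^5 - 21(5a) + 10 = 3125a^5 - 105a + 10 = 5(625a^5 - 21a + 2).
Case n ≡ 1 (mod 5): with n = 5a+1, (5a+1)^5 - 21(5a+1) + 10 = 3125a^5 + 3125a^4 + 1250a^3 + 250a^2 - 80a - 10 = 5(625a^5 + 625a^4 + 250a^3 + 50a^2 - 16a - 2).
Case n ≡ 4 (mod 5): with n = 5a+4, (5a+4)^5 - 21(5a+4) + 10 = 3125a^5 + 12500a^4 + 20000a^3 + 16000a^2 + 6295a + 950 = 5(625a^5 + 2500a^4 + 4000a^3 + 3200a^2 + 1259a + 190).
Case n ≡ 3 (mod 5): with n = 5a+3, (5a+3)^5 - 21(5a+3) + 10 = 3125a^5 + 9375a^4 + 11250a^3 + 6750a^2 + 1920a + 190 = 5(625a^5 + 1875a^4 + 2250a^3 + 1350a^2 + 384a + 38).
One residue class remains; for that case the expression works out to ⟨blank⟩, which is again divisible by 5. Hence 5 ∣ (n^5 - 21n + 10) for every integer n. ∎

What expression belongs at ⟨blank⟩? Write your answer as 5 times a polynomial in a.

The residues treated are {0, 1, 4, 3}, so the missing case is n ≡ 2 (mod 5); write n = 5a+2.
Then (5a+2)^5 - 21(5a+2) + 10 = 3125a^5 + 6250a^4 + 5000a^3 + 2000a^2 + 295a = 5(625a^5 + 1250a^4 + 1000a^3 + 400a^2 + 59a).

5(625a^5 + 1250a^4 + 1000a^3 + 400a^2 + 59a)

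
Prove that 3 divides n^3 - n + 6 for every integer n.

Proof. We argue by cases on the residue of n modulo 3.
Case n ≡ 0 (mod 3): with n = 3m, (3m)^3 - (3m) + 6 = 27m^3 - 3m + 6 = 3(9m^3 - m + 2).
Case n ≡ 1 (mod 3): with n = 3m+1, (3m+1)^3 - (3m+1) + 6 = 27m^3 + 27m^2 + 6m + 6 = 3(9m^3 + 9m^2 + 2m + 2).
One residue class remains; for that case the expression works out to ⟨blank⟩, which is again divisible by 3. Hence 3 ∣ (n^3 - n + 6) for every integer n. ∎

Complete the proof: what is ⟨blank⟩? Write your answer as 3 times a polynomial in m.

The residues treated are {0, 1}, so the missing case is n ≡ 2 (mod 3); write n = 3m+2.
Then (3m+2)^3 - (3m+2) + 6 = 27m^3 + 54m^2 + 33m + 12 = 3(9m^3 + 18m^2 + 11m + 4).

3(9m^3 + 18m^2 + 11m + 4)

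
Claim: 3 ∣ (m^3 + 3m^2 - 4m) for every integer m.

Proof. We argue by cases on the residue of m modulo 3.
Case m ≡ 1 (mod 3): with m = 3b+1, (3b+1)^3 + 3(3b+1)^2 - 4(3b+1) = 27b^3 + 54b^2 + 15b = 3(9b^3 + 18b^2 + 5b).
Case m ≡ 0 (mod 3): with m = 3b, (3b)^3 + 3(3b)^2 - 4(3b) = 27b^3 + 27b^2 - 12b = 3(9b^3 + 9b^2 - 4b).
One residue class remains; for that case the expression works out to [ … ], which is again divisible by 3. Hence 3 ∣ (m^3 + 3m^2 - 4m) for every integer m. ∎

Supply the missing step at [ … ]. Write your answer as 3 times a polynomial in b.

Only m ≡ 2 (mod 3) is unaccounted for. Put m = 3b+2:
(3b+2)^3 + 3(3b+2)^2 - 4(3b+2) expands to 27b^3 + 81b^2 + 60b + 12,
and factoring out 3 leaves 3(9b^3 + 27b^2 + 20b + 4).

3(9b^3 + 27b^2 + 20b + 4)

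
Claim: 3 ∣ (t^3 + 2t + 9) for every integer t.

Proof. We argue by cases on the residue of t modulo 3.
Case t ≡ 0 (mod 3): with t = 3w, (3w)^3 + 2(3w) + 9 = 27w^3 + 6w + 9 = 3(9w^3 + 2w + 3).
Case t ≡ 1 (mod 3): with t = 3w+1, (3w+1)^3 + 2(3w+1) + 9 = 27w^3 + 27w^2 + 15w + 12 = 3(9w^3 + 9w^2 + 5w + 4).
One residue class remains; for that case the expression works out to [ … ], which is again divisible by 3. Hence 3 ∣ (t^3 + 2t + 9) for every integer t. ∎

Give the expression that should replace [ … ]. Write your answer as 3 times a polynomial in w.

Only t ≡ 2 (mod 3) is unaccounted for. Put t = 3w+2:
(3w+2)^3 + 2(3w+2) + 9 expands to 27w^3 + 54w^2 + 42w + 21,
and factoring out 3 leaves 3(9w^3 + 18w^2 + 14w + 7).

3(9w^3 + 18w^2 + 14w + 7)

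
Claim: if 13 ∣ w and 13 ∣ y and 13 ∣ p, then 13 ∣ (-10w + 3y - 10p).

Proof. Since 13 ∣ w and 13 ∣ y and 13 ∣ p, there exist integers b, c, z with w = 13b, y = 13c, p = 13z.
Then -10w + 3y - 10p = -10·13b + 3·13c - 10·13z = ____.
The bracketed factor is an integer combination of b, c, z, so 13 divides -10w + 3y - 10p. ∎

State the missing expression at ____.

13(-10b + 3c - 10z)

Each term has a factor of 13: -10·13b + 3·13c - 10·13z = 13·(-10b + 3c - 10z).
Since -10b + 3c - 10z is an integer, 13 ∣ (-10w + 3y - 10p).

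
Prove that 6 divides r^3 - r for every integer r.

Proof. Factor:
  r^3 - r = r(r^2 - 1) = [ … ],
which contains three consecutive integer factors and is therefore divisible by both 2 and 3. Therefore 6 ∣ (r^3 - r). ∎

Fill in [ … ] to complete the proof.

(r - 1)r(r + 1)

r(r^2 - 1) = r(r - 1)(r + 1) = (r - 1)r(r + 1).
These three factors are consecutive integers, so their product is divisible by 6.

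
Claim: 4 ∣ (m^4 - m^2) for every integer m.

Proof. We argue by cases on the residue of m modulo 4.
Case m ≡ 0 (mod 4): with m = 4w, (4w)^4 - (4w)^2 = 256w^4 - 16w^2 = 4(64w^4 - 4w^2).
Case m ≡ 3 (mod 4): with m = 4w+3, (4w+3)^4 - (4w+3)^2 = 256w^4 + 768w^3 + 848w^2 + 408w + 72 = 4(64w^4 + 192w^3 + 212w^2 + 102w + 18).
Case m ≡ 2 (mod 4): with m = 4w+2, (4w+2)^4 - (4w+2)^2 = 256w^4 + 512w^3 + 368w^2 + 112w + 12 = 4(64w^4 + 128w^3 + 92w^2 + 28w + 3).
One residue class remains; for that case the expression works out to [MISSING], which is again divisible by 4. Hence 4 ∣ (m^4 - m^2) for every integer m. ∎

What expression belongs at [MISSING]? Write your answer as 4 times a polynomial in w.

Only m ≡ 1 (mod 4) is unaccounted for. Put m = 4w+1:
(4w+1)^4 - (4w+1)^2 expands to 256w^4 + 256w^3 + 80w^2 + 8w,
and factoring out 4 leaves 4(64w^4 + 64w^3 + 20w^2 + 2w).

4(64w^4 + 64w^3 + 20w^2 + 2w)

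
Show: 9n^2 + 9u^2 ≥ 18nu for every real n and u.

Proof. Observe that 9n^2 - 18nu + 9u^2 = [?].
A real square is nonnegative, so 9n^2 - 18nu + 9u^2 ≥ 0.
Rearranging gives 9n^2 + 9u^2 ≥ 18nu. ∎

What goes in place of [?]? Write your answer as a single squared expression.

The leading and trailing coefficients are 3^2 and 3^2, and 18 = 2·3·3, so the trinomial is (3n - 3u)^2.
Hence 9n^2 - 18nu + 9u^2 ≥ 0.

(3n - 3u)^2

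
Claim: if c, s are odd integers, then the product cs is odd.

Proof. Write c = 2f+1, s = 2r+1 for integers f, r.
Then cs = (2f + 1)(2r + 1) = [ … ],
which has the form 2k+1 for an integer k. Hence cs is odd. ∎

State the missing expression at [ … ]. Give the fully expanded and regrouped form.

2(2fr + f + r) + 1

Expanding: (2f + 1)(2r + 1) = 4fr + 2f + 2r + 1.
Every term except the constant is even, so this is 2(2fr + f + r) + 1,
and 2fr + f + r ∈ ℤ gives the required form.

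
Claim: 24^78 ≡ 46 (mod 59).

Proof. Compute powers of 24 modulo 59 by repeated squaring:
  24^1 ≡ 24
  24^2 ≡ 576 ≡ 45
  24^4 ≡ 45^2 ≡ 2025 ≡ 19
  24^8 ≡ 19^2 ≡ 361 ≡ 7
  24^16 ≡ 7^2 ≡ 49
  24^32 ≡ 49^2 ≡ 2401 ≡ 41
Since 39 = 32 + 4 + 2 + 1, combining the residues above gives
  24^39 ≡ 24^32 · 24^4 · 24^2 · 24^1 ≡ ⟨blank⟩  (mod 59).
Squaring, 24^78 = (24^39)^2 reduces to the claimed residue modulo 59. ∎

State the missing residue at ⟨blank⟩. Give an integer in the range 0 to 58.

24^32 · 24^4 · 24^2 · 24^1 ≡ 41 · 19 · 45 · 24 = 841320.
841320 mod 59 = 39, so 24^39 ≡ 39 (mod 59).

39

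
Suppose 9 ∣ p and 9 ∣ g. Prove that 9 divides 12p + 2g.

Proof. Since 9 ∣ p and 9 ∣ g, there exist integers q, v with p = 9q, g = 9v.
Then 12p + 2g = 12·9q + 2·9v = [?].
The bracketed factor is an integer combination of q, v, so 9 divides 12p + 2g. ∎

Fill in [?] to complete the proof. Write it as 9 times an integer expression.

9(12q + 2v)

Pull the common 9 out of every term: 12·9q + 2·9v = 9(12q + 2v).
12q + 2v is an integer, which exhibits the divisibility.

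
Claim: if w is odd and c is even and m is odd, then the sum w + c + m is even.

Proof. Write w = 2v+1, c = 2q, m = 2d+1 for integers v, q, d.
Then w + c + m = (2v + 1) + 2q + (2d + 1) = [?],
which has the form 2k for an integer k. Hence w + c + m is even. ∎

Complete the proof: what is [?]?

2(d + q + v + 1)

(2v + 1) + 2q + (2d + 1) = 2d + 2q + 2v + 2
= 2(d + q + v + 1).
Since d + q + v + 1 is an integer, the sum is of the form 2k for an integer k.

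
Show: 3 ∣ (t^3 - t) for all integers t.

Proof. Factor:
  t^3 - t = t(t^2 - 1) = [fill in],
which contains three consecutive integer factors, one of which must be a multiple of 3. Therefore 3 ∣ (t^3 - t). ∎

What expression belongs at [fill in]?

(t - 1)t(t + 1)

t(t^2 - 1) = t(t - 1)(t + 1) = (t - 1)t(t + 1).
These three factors are consecutive integers, so their product is divisible by 3.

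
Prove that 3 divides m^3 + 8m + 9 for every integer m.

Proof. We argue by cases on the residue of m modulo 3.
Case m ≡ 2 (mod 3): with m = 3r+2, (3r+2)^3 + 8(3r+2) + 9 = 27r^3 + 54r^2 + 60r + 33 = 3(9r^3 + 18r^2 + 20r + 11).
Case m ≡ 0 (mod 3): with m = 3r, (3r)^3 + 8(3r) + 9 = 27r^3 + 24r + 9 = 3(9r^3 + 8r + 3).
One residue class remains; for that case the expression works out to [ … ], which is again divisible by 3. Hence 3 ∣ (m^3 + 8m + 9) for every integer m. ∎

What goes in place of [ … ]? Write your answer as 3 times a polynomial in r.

3(9r^3 + 9r^2 + 11r + 6)

Only m ≡ 1 (mod 3) is unaccounted for. Put m = 3r+1:
(3r+1)^3 + 8(3r+1) + 9 expands to 27r^3 + 27r^2 + 33r + 18,
and factoring out 3 leaves 3(9r^3 + 9r^2 + 11r + 6).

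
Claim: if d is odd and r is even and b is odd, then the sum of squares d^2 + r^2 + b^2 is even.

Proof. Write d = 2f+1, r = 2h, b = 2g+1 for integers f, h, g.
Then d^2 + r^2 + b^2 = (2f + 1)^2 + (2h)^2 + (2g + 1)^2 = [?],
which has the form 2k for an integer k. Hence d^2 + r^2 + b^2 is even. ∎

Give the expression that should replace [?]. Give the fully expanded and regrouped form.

2(2f^2 + 2f + 2g^2 + 2g + 2h^2 + 1)

(2f + 1)^2 + (2h)^2 + (2g + 1)^2 = 4f^2 + 4f + 4g^2 + 4g + 4h^2 + 2
= 2(2f^2 + 2f + 2g^2 + 2g + 2h^2 + 1).
Since 2f^2 + 2f + 2g^2 + 2g + 2h^2 + 1 is an integer, the sum of squares is of the form 2k for an integer k.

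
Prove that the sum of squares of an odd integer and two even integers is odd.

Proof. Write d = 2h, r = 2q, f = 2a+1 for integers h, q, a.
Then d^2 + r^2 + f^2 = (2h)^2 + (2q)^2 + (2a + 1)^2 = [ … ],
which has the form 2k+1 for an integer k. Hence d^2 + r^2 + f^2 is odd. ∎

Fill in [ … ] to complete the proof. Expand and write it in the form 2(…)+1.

(2h)^2 + (2q)^2 + (2a + 1)^2 = 4a^2 + 4a + 4h^2 + 4q^2 + 1
= 2(2a^2 + 2a + 2h^2 + 2q^2) + 1.
Since 2a^2 + 2a + 2h^2 + 2q^2 is an integer, the sum of squares is of the form 2k+1 for an integer k.

2(2a^2 + 2a + 2h^2 + 2q^2) + 1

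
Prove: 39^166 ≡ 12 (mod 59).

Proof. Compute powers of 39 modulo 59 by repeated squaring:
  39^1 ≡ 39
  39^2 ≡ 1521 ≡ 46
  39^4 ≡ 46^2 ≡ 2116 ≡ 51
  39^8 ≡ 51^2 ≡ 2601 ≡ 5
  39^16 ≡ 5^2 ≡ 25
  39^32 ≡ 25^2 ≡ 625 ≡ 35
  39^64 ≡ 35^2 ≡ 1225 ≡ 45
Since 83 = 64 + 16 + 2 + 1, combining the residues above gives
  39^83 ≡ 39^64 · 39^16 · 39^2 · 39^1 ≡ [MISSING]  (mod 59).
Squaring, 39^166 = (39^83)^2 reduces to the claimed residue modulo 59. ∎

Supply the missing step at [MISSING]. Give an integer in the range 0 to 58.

37

Multiply the listed residues: 45 · 25 · 46 · 39 = 1125 → 51750 → 2018250.
Reducing modulo 59: 2018250 = 34207·59 + 37, so 39^83 ≡ 37.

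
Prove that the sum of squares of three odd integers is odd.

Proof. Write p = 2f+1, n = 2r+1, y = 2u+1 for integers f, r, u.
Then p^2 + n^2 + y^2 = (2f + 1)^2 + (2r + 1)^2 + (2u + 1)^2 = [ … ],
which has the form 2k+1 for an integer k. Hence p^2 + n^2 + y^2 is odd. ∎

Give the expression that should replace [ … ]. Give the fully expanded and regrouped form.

(2f + 1)^2 + (2r + 1)^2 + (2u + 1)^2 = 4f^2 + 4f + 4r^2 + 4r + 4u^2 + 4u + 3
= 2(2f^2 + 2f + 2r^2 + 2r + 2u^2 + 2u + 1) + 1.
Since 2f^2 + 2f + 2r^2 + 2r + 2u^2 + 2u + 1 is an integer, the sum of squares is of the form 2k+1 for an integer k.

2(2f^2 + 2f + 2r^2 + 2r + 2u^2 + 2u + 1) + 1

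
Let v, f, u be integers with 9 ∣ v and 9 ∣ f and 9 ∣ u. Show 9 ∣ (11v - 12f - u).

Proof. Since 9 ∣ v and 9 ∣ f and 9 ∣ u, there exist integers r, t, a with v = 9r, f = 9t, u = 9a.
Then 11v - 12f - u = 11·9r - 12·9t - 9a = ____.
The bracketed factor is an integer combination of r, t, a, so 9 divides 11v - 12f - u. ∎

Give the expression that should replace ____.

9(-a + 11r - 12t)

Each term has a factor of 9: 11·9r - 12·9t - 9a = 9·(-a + 11r - 12t).
Since -a + 11r - 12t is an integer, 9 ∣ (11v - 12f - u).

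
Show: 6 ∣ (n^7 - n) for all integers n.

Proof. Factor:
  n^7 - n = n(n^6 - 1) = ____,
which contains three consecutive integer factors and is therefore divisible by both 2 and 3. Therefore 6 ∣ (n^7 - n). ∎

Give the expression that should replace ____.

(n - 1)n(n + 1)(n^4 + n^2 + 1)

n^6 - 1 = (n^2 - 1)(n^4 + n^2 + 1), and n^2 - 1 = (n-1)(n+1).
So n(n^6 - 1) = (n - 1)n(n + 1)(n^4 + n^2 + 1).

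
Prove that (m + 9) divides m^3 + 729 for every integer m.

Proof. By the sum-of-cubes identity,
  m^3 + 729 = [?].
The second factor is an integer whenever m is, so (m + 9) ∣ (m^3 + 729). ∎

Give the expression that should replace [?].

(m + 9)(m^2 - 9m + 81)

Polynomial division of m^3 + 729 by m + 9 leaves remainder 0 and quotient m^2 - 9m + 81.
Hence m^3 + 729 = (m + 9)(m^2 - 9m + 81).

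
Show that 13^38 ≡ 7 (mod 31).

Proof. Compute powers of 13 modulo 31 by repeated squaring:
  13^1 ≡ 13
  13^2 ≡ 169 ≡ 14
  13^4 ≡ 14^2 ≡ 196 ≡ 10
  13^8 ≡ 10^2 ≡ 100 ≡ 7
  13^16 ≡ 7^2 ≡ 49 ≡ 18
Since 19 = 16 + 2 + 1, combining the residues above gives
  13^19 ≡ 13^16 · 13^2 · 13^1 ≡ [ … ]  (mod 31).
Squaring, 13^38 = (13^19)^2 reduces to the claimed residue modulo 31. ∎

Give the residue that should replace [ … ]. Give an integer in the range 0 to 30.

13^16 · 13^2 · 13^1 ≡ 18 · 14 · 13 = 3276.
3276 mod 31 = 21, so 13^19 ≡ 21 (mod 31).

21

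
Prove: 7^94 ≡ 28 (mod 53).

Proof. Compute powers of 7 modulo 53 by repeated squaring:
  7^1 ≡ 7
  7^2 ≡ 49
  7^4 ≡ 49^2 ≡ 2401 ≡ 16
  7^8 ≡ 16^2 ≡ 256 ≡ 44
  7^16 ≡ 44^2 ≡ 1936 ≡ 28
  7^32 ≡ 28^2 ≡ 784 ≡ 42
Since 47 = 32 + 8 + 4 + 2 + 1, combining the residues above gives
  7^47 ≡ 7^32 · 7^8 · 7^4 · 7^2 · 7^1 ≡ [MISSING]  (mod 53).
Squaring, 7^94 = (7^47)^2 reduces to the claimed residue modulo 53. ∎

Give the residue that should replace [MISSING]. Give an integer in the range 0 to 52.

7^32 · 7^8 · 7^4 · 7^2 · 7^1 ≡ 42 · 44 · 16 · 49 · 7 = 10141824.
10141824 mod 53 = 9, so 7^47 ≡ 9 (mod 53).

9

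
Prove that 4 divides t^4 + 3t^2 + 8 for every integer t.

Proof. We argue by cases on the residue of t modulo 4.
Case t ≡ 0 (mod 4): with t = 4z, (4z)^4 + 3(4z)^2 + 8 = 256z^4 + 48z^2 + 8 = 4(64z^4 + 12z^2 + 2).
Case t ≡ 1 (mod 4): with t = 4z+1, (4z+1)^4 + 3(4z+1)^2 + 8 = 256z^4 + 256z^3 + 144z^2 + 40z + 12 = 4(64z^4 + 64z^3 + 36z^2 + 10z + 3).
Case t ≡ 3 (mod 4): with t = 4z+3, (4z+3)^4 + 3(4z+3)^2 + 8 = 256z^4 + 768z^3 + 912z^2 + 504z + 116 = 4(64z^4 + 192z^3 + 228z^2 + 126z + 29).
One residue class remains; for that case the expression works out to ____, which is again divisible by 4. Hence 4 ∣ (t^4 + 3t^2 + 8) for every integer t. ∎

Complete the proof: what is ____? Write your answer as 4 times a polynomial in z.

The residues treated are {0, 1, 3}, so the missing case is t ≡ 2 (mod 4); write t = 4z+2.
Then (4z+2)^4 + 3(4z+2)^2 + 8 = 256z^4 + 512z^3 + 432z^2 + 176z + 36 = 4(64z^4 + 128z^3 + 108z^2 + 44z + 9).

4(64z^4 + 128z^3 + 108z^2 + 44z + 9)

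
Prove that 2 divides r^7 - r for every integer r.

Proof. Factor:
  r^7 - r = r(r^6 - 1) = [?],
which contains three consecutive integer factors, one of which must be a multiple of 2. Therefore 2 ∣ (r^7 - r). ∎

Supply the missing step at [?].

(r - 1)r(r + 1)(r^4 + r^2 + 1)

r^6 - 1 = (r^2 - 1)(r^4 + r^2 + 1), and r^2 - 1 = (r-1)(r+1).
So r(r^6 - 1) = (r - 1)r(r + 1)(r^4 + r^2 + 1).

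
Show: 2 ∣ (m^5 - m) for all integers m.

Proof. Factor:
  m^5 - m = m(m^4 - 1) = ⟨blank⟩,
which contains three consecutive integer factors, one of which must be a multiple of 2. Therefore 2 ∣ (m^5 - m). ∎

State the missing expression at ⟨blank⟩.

(m - 1)m(m + 1)(m^2 + 1)

m^4 - 1 = (m^2 - 1)(m^2 + 1), and m^2 - 1 = (m-1)(m+1).
So m(m^4 - 1) = (m - 1)m(m + 1)(m^2 + 1).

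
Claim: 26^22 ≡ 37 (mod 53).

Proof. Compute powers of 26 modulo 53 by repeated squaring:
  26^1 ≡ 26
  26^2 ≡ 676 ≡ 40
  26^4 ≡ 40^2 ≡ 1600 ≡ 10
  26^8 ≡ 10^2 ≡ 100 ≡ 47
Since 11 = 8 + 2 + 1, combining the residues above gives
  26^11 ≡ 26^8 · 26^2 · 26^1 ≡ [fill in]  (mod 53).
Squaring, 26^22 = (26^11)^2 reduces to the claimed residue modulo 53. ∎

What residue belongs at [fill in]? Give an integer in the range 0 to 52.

14

Multiply the listed residues: 47 · 40 · 26 = 1880 → 48880.
Reducing modulo 53: 48880 = 922·53 + 14, so 26^11 ≡ 14.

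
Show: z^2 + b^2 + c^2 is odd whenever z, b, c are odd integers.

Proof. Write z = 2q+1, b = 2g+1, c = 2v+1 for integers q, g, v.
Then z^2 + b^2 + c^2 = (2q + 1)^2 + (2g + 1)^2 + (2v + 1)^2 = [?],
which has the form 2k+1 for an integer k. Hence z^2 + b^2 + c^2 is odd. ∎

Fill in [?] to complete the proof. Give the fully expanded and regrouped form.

2(2g^2 + 2g + 2q^2 + 2q + 2v^2 + 2v + 1) + 1

(2q + 1)^2 + (2g + 1)^2 + (2v + 1)^2 = 4g^2 + 4g + 4q^2 + 4q + 4v^2 + 4v + 3
= 2(2g^2 + 2g + 2q^2 + 2q + 2v^2 + 2v + 1) + 1.
Since 2g^2 + 2g + 2q^2 + 2q + 2v^2 + 2v + 1 is an integer, the sum of squares is of the form 2k+1 for an integer k.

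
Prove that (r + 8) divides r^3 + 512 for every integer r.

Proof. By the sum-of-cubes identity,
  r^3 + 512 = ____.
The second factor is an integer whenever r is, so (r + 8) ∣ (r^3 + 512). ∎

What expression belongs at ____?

(r + 8)(r^2 - 8r + 64)

Polynomial division of r^3 + 512 by r + 8 leaves remainder 0 and quotient r^2 - 8r + 64.
Hence r^3 + 512 = (r + 8)(r^2 - 8r + 64).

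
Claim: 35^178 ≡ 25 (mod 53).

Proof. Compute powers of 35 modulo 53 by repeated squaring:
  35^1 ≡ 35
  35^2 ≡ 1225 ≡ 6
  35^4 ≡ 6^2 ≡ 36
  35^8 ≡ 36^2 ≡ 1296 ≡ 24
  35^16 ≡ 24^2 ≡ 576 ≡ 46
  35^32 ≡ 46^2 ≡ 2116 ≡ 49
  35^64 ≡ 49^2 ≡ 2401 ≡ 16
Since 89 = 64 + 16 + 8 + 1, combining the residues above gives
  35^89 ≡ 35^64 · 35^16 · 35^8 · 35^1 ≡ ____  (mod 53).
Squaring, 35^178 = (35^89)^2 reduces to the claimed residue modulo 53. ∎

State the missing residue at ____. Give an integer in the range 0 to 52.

48

35^64 · 35^16 · 35^8 · 35^1 ≡ 16 · 46 · 24 · 35 = 618240.
618240 mod 53 = 48, so 35^89 ≡ 48 (mod 53).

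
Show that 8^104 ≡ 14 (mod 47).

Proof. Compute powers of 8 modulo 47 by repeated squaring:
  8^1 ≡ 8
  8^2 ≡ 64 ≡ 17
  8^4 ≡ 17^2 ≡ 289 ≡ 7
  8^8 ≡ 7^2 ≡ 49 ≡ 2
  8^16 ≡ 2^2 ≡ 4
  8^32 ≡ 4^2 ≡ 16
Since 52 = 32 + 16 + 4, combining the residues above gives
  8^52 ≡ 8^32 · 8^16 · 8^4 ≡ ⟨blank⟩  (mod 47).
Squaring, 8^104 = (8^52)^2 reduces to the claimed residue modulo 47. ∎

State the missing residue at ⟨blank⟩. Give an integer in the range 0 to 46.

Multiply the listed residues: 16 · 4 · 7 = 64 → 448.
Reducing modulo 47: 448 = 9·47 + 25, so 8^52 ≡ 25.

25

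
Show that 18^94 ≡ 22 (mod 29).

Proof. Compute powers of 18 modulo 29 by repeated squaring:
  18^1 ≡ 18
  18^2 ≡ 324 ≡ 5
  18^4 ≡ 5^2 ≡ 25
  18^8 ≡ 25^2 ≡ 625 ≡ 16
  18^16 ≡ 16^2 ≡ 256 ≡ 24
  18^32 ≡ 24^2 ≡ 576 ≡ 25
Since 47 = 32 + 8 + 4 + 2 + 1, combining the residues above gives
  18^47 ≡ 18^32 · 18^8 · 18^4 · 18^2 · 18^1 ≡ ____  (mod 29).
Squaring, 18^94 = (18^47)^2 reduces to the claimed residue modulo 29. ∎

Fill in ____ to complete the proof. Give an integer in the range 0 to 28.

14

Multiply the listed residues: 25 · 16 · 25 · 5 · 18 = 400 → 10000 → 50000 → 900000.
Reducing modulo 29: 900000 = 31034·29 + 14, so 18^47 ≡ 14.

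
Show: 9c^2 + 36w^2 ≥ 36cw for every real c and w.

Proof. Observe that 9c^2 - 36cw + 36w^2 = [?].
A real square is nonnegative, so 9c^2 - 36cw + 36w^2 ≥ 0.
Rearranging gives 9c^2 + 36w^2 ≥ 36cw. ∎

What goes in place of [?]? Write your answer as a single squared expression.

The leading and trailing coefficients are 3^2 and 6^2, and 36 = 2·3·6, so the trinomial is (3c - 6w)^2.
Hence 9c^2 - 36cw + 36w^2 ≥ 0.

(3c - 6w)^2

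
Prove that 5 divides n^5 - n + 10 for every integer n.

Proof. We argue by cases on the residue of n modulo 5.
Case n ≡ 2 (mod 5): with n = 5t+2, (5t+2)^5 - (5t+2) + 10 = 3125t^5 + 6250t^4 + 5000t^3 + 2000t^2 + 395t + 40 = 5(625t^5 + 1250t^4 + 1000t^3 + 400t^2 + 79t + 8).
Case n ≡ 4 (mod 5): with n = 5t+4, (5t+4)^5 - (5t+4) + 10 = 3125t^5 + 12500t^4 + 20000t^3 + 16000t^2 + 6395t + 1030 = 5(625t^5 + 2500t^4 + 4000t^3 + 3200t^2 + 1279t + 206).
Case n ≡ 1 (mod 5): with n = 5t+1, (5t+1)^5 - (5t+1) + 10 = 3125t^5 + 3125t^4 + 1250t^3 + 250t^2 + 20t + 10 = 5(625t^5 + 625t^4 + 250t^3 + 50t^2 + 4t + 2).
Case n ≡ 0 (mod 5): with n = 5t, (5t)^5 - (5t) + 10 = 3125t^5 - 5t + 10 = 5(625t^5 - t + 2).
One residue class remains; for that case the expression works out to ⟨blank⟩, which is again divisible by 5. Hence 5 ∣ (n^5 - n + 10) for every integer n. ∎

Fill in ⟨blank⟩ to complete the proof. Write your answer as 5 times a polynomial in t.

5(625t^5 + 1875t^4 + 2250t^3 + 1350t^2 + 404t + 50)

The residues treated are {2, 4, 1, 0}, so the missing case is n ≡ 3 (mod 5); write n = 5t+3.
Then (5t+3)^5 - (5t+3) + 10 = 3125t^5 + 9375t^4 + 11250t^3 + 6750t^2 + 2020t + 250 = 5(625t^5 + 1875t^4 + 2250t^3 + 1350t^2 + 404t + 50).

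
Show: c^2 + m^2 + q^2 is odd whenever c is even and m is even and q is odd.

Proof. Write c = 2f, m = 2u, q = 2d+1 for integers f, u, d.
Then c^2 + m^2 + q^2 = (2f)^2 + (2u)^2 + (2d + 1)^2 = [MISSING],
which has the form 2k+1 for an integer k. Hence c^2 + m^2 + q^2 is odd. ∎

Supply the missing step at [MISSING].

2(2d^2 + 2d + 2f^2 + 2u^2) + 1

Expanding: (2f)^2 + (2u)^2 + (2d + 1)^2 = 4d^2 + 4d + 4f^2 + 4u^2 + 1.
Every term except the constant is even, so this is 2(2d^2 + 2d + 2f^2 + 2u^2) + 1,
and 2d^2 + 2d + 2f^2 + 2u^2 ∈ ℤ gives the required form.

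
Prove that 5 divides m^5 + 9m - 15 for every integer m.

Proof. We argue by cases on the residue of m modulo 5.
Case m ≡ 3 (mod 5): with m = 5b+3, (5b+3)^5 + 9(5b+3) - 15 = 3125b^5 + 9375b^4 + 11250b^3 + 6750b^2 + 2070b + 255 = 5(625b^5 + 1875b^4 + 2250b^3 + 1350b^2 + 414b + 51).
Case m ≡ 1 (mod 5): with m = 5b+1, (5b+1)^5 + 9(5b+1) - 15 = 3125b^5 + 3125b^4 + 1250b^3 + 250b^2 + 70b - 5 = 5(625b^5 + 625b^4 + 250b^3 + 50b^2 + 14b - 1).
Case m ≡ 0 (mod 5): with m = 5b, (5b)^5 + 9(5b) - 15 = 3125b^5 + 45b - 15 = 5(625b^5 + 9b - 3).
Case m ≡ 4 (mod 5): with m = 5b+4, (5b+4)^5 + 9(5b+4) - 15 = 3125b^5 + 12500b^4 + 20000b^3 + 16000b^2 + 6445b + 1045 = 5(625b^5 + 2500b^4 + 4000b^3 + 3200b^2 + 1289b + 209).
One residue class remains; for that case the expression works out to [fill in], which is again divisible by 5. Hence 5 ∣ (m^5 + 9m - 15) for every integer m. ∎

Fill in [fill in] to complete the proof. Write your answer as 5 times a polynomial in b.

5(625b^5 + 1250b^4 + 1000b^3 + 400b^2 + 89b + 7)

Only m ≡ 2 (mod 5) is unaccounted for. Put m = 5b+2:
(5b+2)^5 + 9(5b+2) - 15 expands to 3125b^5 + 6250b^4 + 5000b^3 + 2000b^2 + 445b + 35,
and factoring out 5 leaves 5(625b^5 + 1250b^4 + 1000b^3 + 400b^2 + 89b + 7).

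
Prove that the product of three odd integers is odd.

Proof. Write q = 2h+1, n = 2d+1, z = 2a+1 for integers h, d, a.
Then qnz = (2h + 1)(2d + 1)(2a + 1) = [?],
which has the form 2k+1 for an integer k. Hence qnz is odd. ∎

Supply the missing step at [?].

2(4adh + 2ad + 2ah + a + 2dh + d + h) + 1

Expanding: (2h + 1)(2d + 1)(2a + 1) = 8adh + 4ad + 4ah + 2a + 4dh + 2d + 2h + 1.
Every term except the constant is even, so this is 2(4adh + 2ad + 2ah + a + 2dh + d + h) + 1,
and 4adh + 2ad + 2ah + a + 2dh + d + h ∈ ℤ gives the required form.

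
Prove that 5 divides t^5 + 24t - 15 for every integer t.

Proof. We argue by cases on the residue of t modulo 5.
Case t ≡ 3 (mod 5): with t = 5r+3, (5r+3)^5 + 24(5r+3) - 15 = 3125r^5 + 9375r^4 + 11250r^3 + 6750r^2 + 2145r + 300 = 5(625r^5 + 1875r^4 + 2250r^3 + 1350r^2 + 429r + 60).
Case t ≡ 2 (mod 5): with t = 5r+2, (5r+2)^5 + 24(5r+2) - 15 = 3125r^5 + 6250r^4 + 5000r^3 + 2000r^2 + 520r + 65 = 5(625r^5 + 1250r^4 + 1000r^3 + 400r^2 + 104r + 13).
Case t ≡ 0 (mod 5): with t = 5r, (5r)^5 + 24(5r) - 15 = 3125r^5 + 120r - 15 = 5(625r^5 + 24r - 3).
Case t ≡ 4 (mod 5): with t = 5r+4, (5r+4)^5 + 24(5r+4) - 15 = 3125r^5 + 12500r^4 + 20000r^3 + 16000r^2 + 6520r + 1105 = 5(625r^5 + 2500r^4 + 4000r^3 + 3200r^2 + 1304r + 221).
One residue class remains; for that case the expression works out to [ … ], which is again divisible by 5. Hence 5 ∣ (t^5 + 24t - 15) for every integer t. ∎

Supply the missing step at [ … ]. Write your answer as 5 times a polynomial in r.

5(625r^5 + 625r^4 + 250r^3 + 50r^2 + 29r + 2)

The residues treated are {3, 2, 0, 4}, so the missing case is t ≡ 1 (mod 5); write t = 5r+1.
Then (5r+1)^5 + 24(5r+1) - 15 = 3125r^5 + 3125r^4 + 1250r^3 + 250r^2 + 145r + 10 = 5(625r^5 + 625r^4 + 250r^3 + 50r^2 + 29r + 2).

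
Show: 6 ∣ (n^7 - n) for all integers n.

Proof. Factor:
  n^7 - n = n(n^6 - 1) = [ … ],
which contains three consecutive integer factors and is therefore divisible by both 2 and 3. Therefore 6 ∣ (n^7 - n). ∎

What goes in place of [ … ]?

n^6 - 1 = (n^2 - 1)(n^4 + n^2 + 1), and n^2 - 1 = (n-1)(n+1).
So n(n^6 - 1) = (n - 1)n(n + 1)(n^4 + n^2 + 1).

(n - 1)n(n + 1)(n^4 + n^2 + 1)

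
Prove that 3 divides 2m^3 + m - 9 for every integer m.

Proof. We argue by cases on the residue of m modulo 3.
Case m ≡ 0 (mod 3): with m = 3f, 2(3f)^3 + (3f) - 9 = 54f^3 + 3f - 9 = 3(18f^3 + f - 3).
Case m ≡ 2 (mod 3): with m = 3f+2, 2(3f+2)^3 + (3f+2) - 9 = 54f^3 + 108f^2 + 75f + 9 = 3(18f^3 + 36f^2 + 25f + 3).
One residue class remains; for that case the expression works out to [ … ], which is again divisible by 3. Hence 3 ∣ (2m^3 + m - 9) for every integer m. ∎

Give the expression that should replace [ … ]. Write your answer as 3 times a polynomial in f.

3(18f^3 + 18f^2 + 7f - 2)

Only m ≡ 1 (mod 3) is unaccounted for. Put m = 3f+1:
2(3f+1)^3 + (3f+1) - 9 expands to 54f^3 + 54f^2 + 21f - 6,
and factoring out 3 leaves 3(18f^3 + 18f^2 + 7f - 2).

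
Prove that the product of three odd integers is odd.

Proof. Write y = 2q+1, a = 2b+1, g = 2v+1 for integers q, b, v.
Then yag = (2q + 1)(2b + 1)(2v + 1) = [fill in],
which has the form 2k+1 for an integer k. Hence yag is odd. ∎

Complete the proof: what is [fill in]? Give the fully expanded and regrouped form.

Expanding: (2q + 1)(2b + 1)(2v + 1) = 8bqv + 4bq + 4bv + 2b + 4qv + 2q + 2v + 1.
Every term except the constant is even, so this is 2(4bqv + 2bq + 2bv + b + 2qv + q + v) + 1,
and 4bqv + 2bq + 2bv + b + 2qv + q + v ∈ ℤ gives the required form.

2(4bqv + 2bq + 2bv + b + 2qv + q + v) + 1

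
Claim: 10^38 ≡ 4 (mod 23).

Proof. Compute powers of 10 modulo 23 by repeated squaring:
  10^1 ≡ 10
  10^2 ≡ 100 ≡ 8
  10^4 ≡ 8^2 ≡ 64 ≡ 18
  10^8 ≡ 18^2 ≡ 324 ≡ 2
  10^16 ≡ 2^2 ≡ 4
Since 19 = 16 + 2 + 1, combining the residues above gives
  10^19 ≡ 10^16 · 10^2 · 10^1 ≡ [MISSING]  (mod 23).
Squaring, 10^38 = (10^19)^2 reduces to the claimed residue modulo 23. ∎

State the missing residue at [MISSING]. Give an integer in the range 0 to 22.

21

Multiply the listed residues: 4 · 8 · 10 = 32 → 320.
Reducing modulo 23: 320 = 13·23 + 21, so 10^19 ≡ 21.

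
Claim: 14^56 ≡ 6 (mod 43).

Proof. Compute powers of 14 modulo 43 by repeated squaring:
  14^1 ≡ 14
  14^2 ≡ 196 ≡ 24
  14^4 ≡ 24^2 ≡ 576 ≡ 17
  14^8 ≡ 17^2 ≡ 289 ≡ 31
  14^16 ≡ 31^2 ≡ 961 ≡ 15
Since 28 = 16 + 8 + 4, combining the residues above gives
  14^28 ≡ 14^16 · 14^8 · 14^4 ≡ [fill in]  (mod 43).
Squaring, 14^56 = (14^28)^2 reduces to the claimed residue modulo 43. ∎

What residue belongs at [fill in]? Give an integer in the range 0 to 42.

14^16 · 14^8 · 14^4 ≡ 15 · 31 · 17 = 7905.
7905 mod 43 = 36, so 14^28 ≡ 36 (mod 43).

36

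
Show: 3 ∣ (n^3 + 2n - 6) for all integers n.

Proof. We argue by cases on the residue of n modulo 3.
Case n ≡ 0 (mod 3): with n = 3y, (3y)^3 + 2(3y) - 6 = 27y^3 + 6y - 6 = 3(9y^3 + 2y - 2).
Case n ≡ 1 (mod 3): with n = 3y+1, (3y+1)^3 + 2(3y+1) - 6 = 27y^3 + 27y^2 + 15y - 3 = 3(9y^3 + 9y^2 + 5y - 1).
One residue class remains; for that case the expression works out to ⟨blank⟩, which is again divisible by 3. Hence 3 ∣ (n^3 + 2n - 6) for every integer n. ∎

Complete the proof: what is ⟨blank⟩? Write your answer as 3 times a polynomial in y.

3(9y^3 + 18y^2 + 14y + 2)

Only n ≡ 2 (mod 3) is unaccounted for. Put n = 3y+2:
(3y+2)^3 + 2(3y+2) - 6 expands to 27y^3 + 54y^2 + 42y + 6,
and factoring out 3 leaves 3(9y^3 + 18y^2 + 14y + 2).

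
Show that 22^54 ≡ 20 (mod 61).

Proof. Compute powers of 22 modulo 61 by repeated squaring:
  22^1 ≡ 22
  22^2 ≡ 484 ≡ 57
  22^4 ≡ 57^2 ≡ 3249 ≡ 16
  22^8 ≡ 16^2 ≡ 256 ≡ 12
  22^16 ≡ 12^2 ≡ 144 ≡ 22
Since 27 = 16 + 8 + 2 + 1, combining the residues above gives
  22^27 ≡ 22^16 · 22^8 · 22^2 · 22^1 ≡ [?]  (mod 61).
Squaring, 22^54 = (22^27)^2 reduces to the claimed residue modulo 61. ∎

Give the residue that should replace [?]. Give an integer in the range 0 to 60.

9

Multiply the listed residues: 22 · 12 · 57 · 22 = 264 → 15048 → 331056.
Reducing modulo 61: 331056 = 5427·61 + 9, so 22^27 ≡ 9.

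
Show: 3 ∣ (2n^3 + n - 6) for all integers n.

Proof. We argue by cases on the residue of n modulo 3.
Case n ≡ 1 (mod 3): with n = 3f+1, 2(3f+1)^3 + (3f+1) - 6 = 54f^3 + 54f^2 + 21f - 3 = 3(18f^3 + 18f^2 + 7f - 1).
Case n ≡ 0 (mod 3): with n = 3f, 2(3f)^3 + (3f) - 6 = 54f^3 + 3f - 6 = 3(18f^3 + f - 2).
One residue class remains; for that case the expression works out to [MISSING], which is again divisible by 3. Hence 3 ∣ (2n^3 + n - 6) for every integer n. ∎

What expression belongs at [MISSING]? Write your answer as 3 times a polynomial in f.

Only n ≡ 2 (mod 3) is unaccounted for. Put n = 3f+2:
2(3f+2)^3 + (3f+2) - 6 expands to 54f^3 + 108f^2 + 75f + 12,
and factoring out 3 leaves 3(18f^3 + 36f^2 + 25f + 4).

3(18f^3 + 36f^2 + 25f + 4)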